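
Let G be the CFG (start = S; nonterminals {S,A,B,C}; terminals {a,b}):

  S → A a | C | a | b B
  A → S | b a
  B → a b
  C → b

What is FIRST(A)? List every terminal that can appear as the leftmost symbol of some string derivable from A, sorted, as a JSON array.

FIRST iteration:
[1]
  A via A→b a: +{b}
  B via B→a b: +{a}
  C via C→b: +{b}
  S via S→A a: +{b}
  S via S→a: +{a}
  FIRST[S]={a,b}  FIRST[A]={b}  FIRST[B]={a}  FIRST[C]={b}
[2]
  A via A→S: +{a}
  FIRST[S]={a,b}  FIRST[A]={a,b}  FIRST[B]={a}  FIRST[C]={b}
[3] — fixpoint
  FIRST[S]={a,b}  FIRST[A]={a,b}  FIRST[B]={a}  FIRST[C]={b}

FIRST(A) = ["a", "b"]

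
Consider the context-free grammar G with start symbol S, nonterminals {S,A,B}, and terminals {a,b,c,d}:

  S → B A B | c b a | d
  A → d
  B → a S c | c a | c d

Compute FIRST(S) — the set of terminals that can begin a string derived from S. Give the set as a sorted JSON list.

Compute FIRST by fixpoint:
iter 1:
  A via A→d: +{d}
  B via B→a S c: +{a}
  B via B→c a: +{c}
  S via S→B A B: +{a,c}
  S via S→d: +{d}
  FIRST[S]={a,c,d}  FIRST[A]={d}  FIRST[B]={a,c}
iter 2: (no change)
  FIRST[S]={a,c,d}  FIRST[A]={d}  FIRST[B]={a,c}

FIRST(S) = ["a", "c", "d"]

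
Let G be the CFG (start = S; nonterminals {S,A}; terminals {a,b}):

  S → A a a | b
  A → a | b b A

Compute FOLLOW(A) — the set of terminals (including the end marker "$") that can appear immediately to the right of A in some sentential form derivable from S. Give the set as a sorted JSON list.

FIRST iteration:
round 1:
  A via A→a: +{a}
  A via A→b b A: +{b}
  S via S→A a a: +{a,b}
  FIRST(S)={a,b}  FIRST(A)={a,b}
round 2: (stable)
  FIRST(S)={a,b}  FIRST(A)={a,b}

Compute FOLLOW by fixpoint:
initialize: $ ∈ FOLLOW(S)
[1]
  S→A a a: FOLLOW(A) ⊇ FIRST(a) = {a}; new: +{a}
  S: {$}  A: {a}
[2] (stable)
  S: {$}  A: {a}

FOLLOW(A) = ["a"]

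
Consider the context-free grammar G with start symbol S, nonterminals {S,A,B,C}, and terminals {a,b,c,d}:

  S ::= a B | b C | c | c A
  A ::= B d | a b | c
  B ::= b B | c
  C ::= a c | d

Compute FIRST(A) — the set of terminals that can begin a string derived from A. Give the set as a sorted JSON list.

FIRST sets, iterate to fixpoint:
[1]
  A via A→a b: +{a}
  A via A→c: +{c}
  B via B→b B: +{b}
  B via B→c: +{c}
  C via C→a c: +{a}
  C via C→d: +{d}
  S via S→a B: +{a}
  S via S→b C: +{b}
  S via S→c: +{c}
  FIRST(S)={a,b,c}  FIRST(A)={a,c}  FIRST(B)={b,c}  FIRST(C)={a,d}
[2]
  A via A→B d: +{b}
  FIRST(S)={a,b,c}  FIRST(A)={a,b,c}  FIRST(B)={b,c}  FIRST(C)={a,d}
[3] — fixpoint
  FIRST(S)={a,b,c}  FIRST(A)={a,b,c}  FIRST(B)={b,c}  FIRST(C)={a,d}

FIRST(A) = ["a", "b", "c"]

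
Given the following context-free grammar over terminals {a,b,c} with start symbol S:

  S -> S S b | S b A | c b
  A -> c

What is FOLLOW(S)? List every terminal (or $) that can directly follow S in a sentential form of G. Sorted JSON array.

FIRST sets, iterate to fixpoint:
[1]
  A via A→c: +{c}
  S via S→c b: +{c}
  S: {c}  A: {c}
[2] (no change)
  S: {c}  A: {c}

Compute FOLLOW by fixpoint:
seed FOLLOW(S) with $
iter 1:
  S→S S b: FOLLOW(S) ⊇ FIRST(S) = {c}; new: +{c}
  S→S S b: FOLLOW(S) ⊇ FIRST(b) = {b}; new: +{b}
  S→S b A: FOLLOW(A) ⊇ FOLLOW(S) ⊇ {$,b,c}; new: +{$,b,c}
  FOLLOW[S]={$,b,c}  FOLLOW[A]={$,b,c}
iter 2: done
  FOLLOW[S]={$,b,c}  FOLLOW[A]={$,b,c}

FOLLOW(S) = ["$", "b", "c"]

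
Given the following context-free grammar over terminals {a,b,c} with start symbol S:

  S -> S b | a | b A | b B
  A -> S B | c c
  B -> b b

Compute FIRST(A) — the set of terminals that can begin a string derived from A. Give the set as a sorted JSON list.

FIRST iteration:
round 1:
  A via A→c c: +{c}
  B via B→b b: +{b}
  S via S→a: +{a}
  S via S→b A: +{b}
  S: {a,b}  A: {c}  B: {b}
round 2:
  A via A→S B: +{a,b}
  S: {a,b}  A: {a,b,c}  B: {b}
round 3: (no change)
  S: {a,b}  A: {a,b,c}  B: {b}

FIRST(A) = ["a", "b", "c"]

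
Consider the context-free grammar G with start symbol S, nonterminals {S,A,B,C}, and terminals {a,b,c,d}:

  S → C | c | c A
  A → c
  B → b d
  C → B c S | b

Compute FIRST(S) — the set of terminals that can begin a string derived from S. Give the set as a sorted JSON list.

Compute FIRST by fixpoint:
iter 1:
  A via A→c: +{c}
  B via B→b d: +{b}
  C via C→B c S: +{b}
  S via S→C: +{b}
  S via S→c: +{c}
  S: {b,c}  A: {c}  B: {b}  C: {b}
iter 2: — fixpoint
  S: {b,c}  A: {c}  B: {b}  C: {b}

FIRST(S) = ["b", "c"]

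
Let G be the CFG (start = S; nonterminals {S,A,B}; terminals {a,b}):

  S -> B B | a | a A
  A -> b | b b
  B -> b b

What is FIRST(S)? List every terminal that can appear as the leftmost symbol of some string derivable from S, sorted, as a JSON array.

Compute FIRST by fixpoint:
[1]
  A via A→b: +{b}
  B via B→b b: +{b}
  S via S→B B: +{b}
  S via S→a: +{a}
  S: {a,b}  A: {b}  B: {b}
[2] done
  S: {a,b}  A: {b}  B: {b}

FIRST(S) = ["a", "b"]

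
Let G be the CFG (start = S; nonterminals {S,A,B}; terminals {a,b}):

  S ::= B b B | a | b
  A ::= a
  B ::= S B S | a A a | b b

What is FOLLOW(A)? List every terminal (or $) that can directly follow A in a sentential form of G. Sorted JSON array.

Compute FIRST by fixpoint:
iter 1:
  A via A→a: +{a}
  B via B→a A a: +{a}
  B via B→b b: +{b}
  S via S→B b B: +{a,b}
  FIRST(S)={a,b}  FIRST(A)={a}  FIRST(B)={a,b}
iter 2: done
  FIRST(S)={a,b}  FIRST(A)={a}  FIRST(B)={a,b}

FOLLOW iteration:
FOLLOW(S) := {$}
round 1:
  B→S B S: FOLLOW(S) ⊇ FIRST(B) = {a,b}; new: +{a,b}
  B→S B S: FOLLOW(B) ⊇ FIRST(S) = {a,b}; new: +{a,b}
  B→a A a: FOLLOW(A) ⊇ FIRST(a) = {a}; new: +{a}
  S→B b B: FOLLOW(B) ⊇ FOLLOW(S) ⊇ {$,a,b}; new: +{$}
  FOLLOW(S)={$,a,b}  FOLLOW(A)={a}  FOLLOW(B)={$,a,b}
round 2: — fixpoint
  FOLLOW(S)={$,a,b}  FOLLOW(A)={a}  FOLLOW(B)={$,a,b}

FOLLOW(A) = ["a"]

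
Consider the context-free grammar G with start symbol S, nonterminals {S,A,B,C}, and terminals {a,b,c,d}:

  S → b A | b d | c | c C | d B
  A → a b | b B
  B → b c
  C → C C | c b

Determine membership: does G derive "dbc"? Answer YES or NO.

Convert to CNF:
  S -> T1 A | T1 T3 | T2 C | T3 B | c
  A -> T0 T1 | T1 B
  B -> T1 T2
  C -> C C | T2 T1
  T0 -> a
  T1 -> b
  T2 -> c
  T3 -> d

CYK fill:
  T[0,0] 'd' = {T3}  orig:{}
  T[1,1] 'b' = {T1}  orig:{}
  T[2,2] 'c' = {S,T2}  orig:{S}
  T[0,1] 'db' = ∅
  T[1,2] 'bc' = {B}
  T[0,2] 'dbc' = {S}

S ∈ T[0,2] ⇒ YES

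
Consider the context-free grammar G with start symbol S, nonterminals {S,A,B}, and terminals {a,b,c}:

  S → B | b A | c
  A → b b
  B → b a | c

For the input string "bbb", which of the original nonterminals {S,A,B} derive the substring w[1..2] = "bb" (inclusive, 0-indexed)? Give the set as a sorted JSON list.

CNF form of G:
  S -> T0 A | T0 T1 | c
  A -> T0 T0
  B -> T0 T1 | c
  T0 -> b
  T1 -> a

CYK fill (cells [i..j] with 1 ≤ i ≤ j ≤ 2 only):
  T[1,1] 'b' = {T0}  orig:{}
  T[2,2] 'b' = {T0}  orig:{}
  T[1,2] 'bb' = {A}

Original NTs in T[1,2] deriving "bb": ["A"]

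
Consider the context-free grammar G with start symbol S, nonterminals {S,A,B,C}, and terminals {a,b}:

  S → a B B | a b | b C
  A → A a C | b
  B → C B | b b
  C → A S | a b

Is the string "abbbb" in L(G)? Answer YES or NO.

Convert to CNF:
  S -> T0 T1 | T0 X3 | T1 C
  A -> A X2 | b
  B -> C B | T1 T1
  C -> A S | T0 T1
  T0 -> a
  T1 -> b
  X2 -> T0 C
  X3 -> B B

CYK table (by increasing span):
  cell(0,0) a: {T0}  orig:{}
  cell(1,1) b: {A,T1}  orig:{A}
  cell(2,2) b: {A,T1}  orig:{A}
  cell(3,3) b: {A,T1}  orig:{A}
  cell(4,4) b: {A,T1}  orig:{A}
  cell(0,1) ab: {C,S}
  cell(1,2) bb: {B}
  cell(2,3) bb: {B}
  cell(3,4) bb: {B}
  cell(0,2) abb: ∅
  cell(1,3) bbb: ∅
  cell(2,4) bbb: ∅
  cell(0,3) abbb: {B}
  cell(1,4) bbbb: {X3}  orig:{}
  cell(0,4) abbbb: {S}

S ∈ T[0,4] ⇒ YES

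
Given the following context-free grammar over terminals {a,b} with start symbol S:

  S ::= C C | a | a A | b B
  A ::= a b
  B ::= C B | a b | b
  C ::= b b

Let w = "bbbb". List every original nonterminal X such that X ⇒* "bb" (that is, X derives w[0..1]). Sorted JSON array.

CNF form of G:
  S -> C C | T0 A | T1 B | a
  A -> T0 T1
  B -> C B | T0 T1 | b
  C -> T1 T1
  T0 -> a
  T1 -> b

Fill CYK table bottom-up (cells [i..j] with 0 ≤ i ≤ j ≤ 1 only):
  [0..0]={B,T1}  "b"  orig:{B}
  [1..1]={B,T1}  "b"  orig:{B}
  [0..1]={C,S}  "bb"

Original NTs in T[0,1] deriving "bb": ["C", "S"]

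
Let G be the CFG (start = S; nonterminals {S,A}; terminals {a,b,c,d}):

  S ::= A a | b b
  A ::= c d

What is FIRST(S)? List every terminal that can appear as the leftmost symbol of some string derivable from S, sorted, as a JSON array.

FIRST iteration:
pass 1:
  A via A→c d: +{c}
  S via S→A a: +{c}
  S via S→b b: +{b}
  FIRST[S]={b,c}  FIRST[A]={c}
pass 2: — fixpoint
  FIRST[S]={b,c}  FIRST[A]={c}

FIRST(S) = ["b", "c"]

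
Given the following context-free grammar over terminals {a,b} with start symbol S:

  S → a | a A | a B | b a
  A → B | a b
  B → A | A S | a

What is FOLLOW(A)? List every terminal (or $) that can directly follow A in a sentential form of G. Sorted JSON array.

FIRST sets, iterate to fixpoint:
pass 1:
  A via A→a b: +{a}
  B via B→A: +{a}
  S via S→a: +{a}
  S via S→b a: +{b}
  FIRST(S)={a,b}  FIRST(A)={a}  FIRST(B)={a}
pass 2: (stable)
  FIRST(S)={a,b}  FIRST(A)={a}  FIRST(B)={a}

FOLLOW sets:
seed FOLLOW(S) with $
iter 1:
  B→A S: FOLLOW(A) ⊇ FIRST(S) = {a,b}; new: +{a,b}
  S→a A: FOLLOW(A) ⊇ FOLLOW(S) ⊇ {$}; new: +{$}
  S→a B: FOLLOW(B) ⊇ FOLLOW(S) ⊇ {$}; new: +{$}
  FOLLOW(S)={$}  FOLLOW(A)={$,a,b}  FOLLOW(B)={$}
iter 2:
  A→B: FOLLOW(B) ⊇ FOLLOW(A) ⊇ {$,a,b}; new: +{a,b}
  B→A S: FOLLOW(S) ⊇ FOLLOW(B) ⊇ {$,a,b}; new: +{a,b}
  FOLLOW(S)={$,a,b}  FOLLOW(A)={$,a,b}  FOLLOW(B)={$,a,b}
iter 3: — fixpoint
  FOLLOW(S)={$,a,b}  FOLLOW(A)={$,a,b}  FOLLOW(B)={$,a,b}

FOLLOW(A) = ["$", "a", "b"]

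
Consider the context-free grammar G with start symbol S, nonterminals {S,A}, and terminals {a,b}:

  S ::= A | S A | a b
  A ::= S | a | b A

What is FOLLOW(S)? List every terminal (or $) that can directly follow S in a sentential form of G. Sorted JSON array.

Compute FIRST by fixpoint:
pass 1:
  A via A→a: +{a}
  A via A→b A: +{b}
  S via S→A: +{a,b}
  FIRST(S)={a,b}  FIRST(A)={a,b}
pass 2: (stable)
  FIRST(S)={a,b}  FIRST(A)={a,b}

FOLLOW sets:
FOLLOW(S) := {$}
round 1:
  S→A: FOLLOW(A) ⊇ FOLLOW(S) ⊇ {$}; new: +{$}
  S→S A: FOLLOW(S) ⊇ FIRST(A) = {a,b}; new: +{a,b}
  S→S A: FOLLOW(A) ⊇ FOLLOW(S) ⊇ {$,a,b}; new: +{a,b}
  S: {$,a,b}  A: {$,a,b}
round 2: (no change)
  S: {$,a,b}  A: {$,a,b}

FOLLOW(S) = ["$", "a", "b"]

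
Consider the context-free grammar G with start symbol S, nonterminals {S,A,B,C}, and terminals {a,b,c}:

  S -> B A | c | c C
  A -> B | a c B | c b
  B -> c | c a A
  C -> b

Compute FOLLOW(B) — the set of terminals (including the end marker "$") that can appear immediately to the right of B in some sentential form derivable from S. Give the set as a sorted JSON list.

Compute FIRST by fixpoint:
iter 1:
  A via A→a c B: +{a}
  A via A→c b: +{c}
  B via B→c: +{c}
  C via C→b: +{b}
  S via S→B A: +{c}
  S: {c}  A: {a,c}  B: {c}  C: {b}
iter 2: — fixpoint
  S: {c}  A: {a,c}  B: {c}  C: {b}

Compute FOLLOW by fixpoint:
FOLLOW(S) := {$}
round 1:
  S→B A: FOLLOW(B) ⊇ FIRST(A) = {a,c}; new: +{a,c}
  S→B A: FOLLOW(A) ⊇ FOLLOW(S) ⊇ {$}; new: +{$}
  S→c C: FOLLOW(C) ⊇ FOLLOW(S) ⊇ {$}; new: +{$}
  FOLLOW(S)={$}  FOLLOW(A)={$}  FOLLOW(B)={a,c}  FOLLOW(C)={$}
round 2:
  A→B: FOLLOW(B) ⊇ FOLLOW(A) ⊇ {$}; new: +{$}
  B→c a A: FOLLOW(A) ⊇ FOLLOW(B) ⊇ {$,a,c}; new: +{a,c}
  FOLLOW(S)={$}  FOLLOW(A)={$,a,c}  FOLLOW(B)={$,a,c}  FOLLOW(C)={$}
round 3: — fixpoint
  FOLLOW(S)={$}  FOLLOW(A)={$,a,c}  FOLLOW(B)={$,a,c}  FOLLOW(C)={$}

FOLLOW(B) = ["$", "a", "c"]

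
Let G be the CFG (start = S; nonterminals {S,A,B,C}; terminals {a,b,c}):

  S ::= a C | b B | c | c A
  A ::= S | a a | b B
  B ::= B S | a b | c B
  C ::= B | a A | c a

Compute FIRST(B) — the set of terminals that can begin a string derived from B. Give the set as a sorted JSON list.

FIRST sets, iterate to fixpoint:
pass 1:
  A via A→a a: +{a}
  A via A→b B: +{b}
  B via B→a b: +{a}
  B via B→c B: +{c}
  C via C→B: +{a,c}
  S via S→a C: +{a}
  S via S→b B: +{b}
  S via S→c: +{c}
  FIRST[S]={a,b,c}  FIRST[A]={a,b}  FIRST[B]={a,c}  FIRST[C]={a,c}
pass 2:
  A via A→S: +{c}
  FIRST[S]={a,b,c}  FIRST[A]={a,b,c}  FIRST[B]={a,c}  FIRST[C]={a,c}
pass 3: — fixpoint
  FIRST[S]={a,b,c}  FIRST[A]={a,b,c}  FIRST[B]={a,c}  FIRST[C]={a,c}

FIRST(B) = ["a", "c"]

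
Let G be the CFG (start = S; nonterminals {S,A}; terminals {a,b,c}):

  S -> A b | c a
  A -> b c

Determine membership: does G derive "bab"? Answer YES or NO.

Convert to CNF:
  S -> A T0 | T1 T2
  A -> T0 T1
  T0 -> b
  T1 -> c
  T2 -> a

Fill CYK table bottom-up:
  T[0,0] 'b' = {T0}  orig:{}
  T[1,1] 'a' = {T2}  orig:{}
  T[2,2] 'b' = {T0}  orig:{}
  T[0,1] 'ba' = ∅
  T[1,2] 'ab' = ∅
  T[0,2] 'bab' = ∅

S ∉ T[0,2] ⇒ NO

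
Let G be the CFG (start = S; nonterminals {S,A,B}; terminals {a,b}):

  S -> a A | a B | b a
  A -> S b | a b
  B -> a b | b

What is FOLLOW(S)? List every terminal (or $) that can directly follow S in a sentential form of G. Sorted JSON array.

FIRST iteration:
[1]
  A via A→a b: +{a}
  B via B→a b: +{a}
  B via B→b: +{b}
  S via S→a A: +{a}
  S via S→b a: +{b}
  FIRST[S]={a,b}  FIRST[A]={a}  FIRST[B]={a,b}
[2]
  A via A→S b: +{b}
  FIRST[S]={a,b}  FIRST[A]={a,b}  FIRST[B]={a,b}
[3] (no change)
  FIRST[S]={a,b}  FIRST[A]={a,b}  FIRST[B]={a,b}

Compute FOLLOW by fixpoint:
initialize: $ ∈ FOLLOW(S)
pass 1:
  A→S b: FOLLOW(S) ⊇ FIRST(b) = {b}; new: +{b}
  S→a A: FOLLOW(A) ⊇ FOLLOW(S) ⊇ {$,b}; new: +{$,b}
  S→a B: FOLLOW(B) ⊇ FOLLOW(S) ⊇ {$,b}; new: +{$,b}
  S: {$,b}  A: {$,b}  B: {$,b}
pass 2: (stable)
  S: {$,b}  A: {$,b}  B: {$,b}

FOLLOW(S) = ["$", "b"]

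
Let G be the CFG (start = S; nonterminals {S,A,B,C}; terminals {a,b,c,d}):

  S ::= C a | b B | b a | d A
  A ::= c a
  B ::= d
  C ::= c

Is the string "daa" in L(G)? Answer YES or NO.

Convert to CNF:
  S -> C T1 | T2 B | T2 T1 | T3 A
  A -> T0 T1
  B -> d
  C -> c
  T0 -> c
  T1 -> a
  T2 -> b
  T3 -> d

CYK fill:
  cell(0,0) d: {B,T3}  orig:{B}
  cell(1,1) a: {T1}  orig:{}
  cell(2,2) a: {T1}  orig:{}
  cell(0,1) da: ∅
  cell(1,2) aa: ∅
  cell(0,2) daa: ∅

S ∉ T[0,2] ⇒ NO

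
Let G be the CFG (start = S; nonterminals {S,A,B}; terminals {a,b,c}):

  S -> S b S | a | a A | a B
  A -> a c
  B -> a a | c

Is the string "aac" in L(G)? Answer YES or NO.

CNF form of G:
  S -> S X3 | T0 A | T0 B | a
  A -> T0 T1
  B -> T0 T0 | c
  T0 -> a
  T1 -> c
  T2 -> b
  X3 -> T2 S

CYK fill:
  T[0,0] 'a' = {S,T0}  orig:{S}
  T[1,1] 'a' = {S,T0}  orig:{S}
  T[2,2] 'c' = {B,T1}  orig:{B}
  T[0,1] 'aa' = {B}
  T[1,2] 'ac' = {A,S}
  T[0,2] 'aac' = {S}

S ∈ T[0,2] ⇒ YES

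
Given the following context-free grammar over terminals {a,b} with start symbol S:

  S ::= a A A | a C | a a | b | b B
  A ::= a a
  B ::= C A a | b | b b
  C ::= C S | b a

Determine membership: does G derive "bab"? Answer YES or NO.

CNF form of G:
  S -> T0 C | T0 T0 | T0 X3 | T1 B | b
  A -> T0 T0
  B -> C X2 | T1 T1 | b
  C -> C S | T1 T0
  T0 -> a
  T1 -> b
  X2 -> A T0
  X3 -> A A

CYK table (by increasing span):
  cell(0,0) b: {B,S,T1}  orig:{B,S}
  cell(1,1) a: {T0}  orig:{}
  cell(2,2) b: {B,S,T1}  orig:{B,S}
  cell(0,1) ba: {C}
  cell(1,2) ab: ∅
  cell(0,2) bab: {C}

S ∉ T[0,2] ⇒ NO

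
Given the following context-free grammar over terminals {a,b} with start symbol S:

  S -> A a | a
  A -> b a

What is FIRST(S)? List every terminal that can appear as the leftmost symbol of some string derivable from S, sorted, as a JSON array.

FIRST sets, iterate to fixpoint:
pass 1:
  A via A→b a: +{b}
  S via S→A a: +{b}
  S via S→a: +{a}
  S: {a,b}  A: {b}
pass 2: done
  S: {a,b}  A: {b}

FIRST(S) = ["a", "b"]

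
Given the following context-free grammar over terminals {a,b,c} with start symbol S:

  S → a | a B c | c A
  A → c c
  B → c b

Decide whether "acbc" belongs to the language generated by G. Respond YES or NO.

CNF form of G:
  S -> T0 A | T2 X3 | a
  A -> T0 T0
  B -> T0 T1
  T0 -> c
  T1 -> b
  T2 -> a
  X3 -> B T0

CYK table (by increasing span):
  cell(0,0) a: {S,T2}  orig:{S}
  cell(1,1) c: {T0}  orig:{}
  cell(2,2) b: {T1}  orig:{}
  cell(3,3) c: {T0}  orig:{}
  cell(0,1) ac: ∅
  cell(1,2) cb: {B}
  cell(2,3) bc: ∅
  cell(0,2) acb: ∅
  cell(1,3) cbc: {X3}  orig:{}
  cell(0,3) acbc: {S}

S ∈ T[0,3] ⇒ YES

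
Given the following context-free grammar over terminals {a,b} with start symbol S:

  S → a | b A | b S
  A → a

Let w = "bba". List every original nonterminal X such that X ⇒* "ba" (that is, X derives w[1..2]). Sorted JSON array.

Convert to CNF:
  S -> T0 A | T0 S | a
  A -> a
  T0 -> b

Fill CYK table bottom-up — only the sub-triangle for w[1..2]:
  [1..1]={T0}  "b"  orig:{}
  [2..2]={A,S}  "a"
  [1..2]={S}  "ba"

Original NTs in T[1,2] deriving "ba": ["S"]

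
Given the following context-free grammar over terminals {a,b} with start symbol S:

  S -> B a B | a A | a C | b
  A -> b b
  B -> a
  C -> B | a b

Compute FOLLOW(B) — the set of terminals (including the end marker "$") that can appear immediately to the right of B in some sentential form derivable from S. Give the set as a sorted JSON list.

FIRST iteration:
pass 1:
  A via A→b b: +{b}
  B via B→a: +{a}
  C via C→B: +{a}
  S via S→B a B: +{a}
  S via S→b: +{b}
  S: {a,b}  A: {b}  B: {a}  C: {a}
pass 2: done
  S: {a,b}  A: {b}  B: {a}  C: {a}

FOLLOW sets:
seed FOLLOW(S) with $
pass 1:
  S→B a B: FOLLOW(B) ⊇ FIRST(a) = {a}; new: +{a}
  S→B a B: FOLLOW(B) ⊇ FOLLOW(S) ⊇ {$}; new: +{$}
  S→a A: FOLLOW(A) ⊇ FOLLOW(S) ⊇ {$}; new: +{$}
  S→a C: FOLLOW(C) ⊇ FOLLOW(S) ⊇ {$}; new: +{$}
  FOLLOW[S]={$}  FOLLOW[A]={$}  FOLLOW[B]={$,a}  FOLLOW[C]={$}
pass 2: (no change)
  FOLLOW[S]={$}  FOLLOW[A]={$}  FOLLOW[B]={$,a}  FOLLOW[C]={$}

FOLLOW(B) = ["$", "a"]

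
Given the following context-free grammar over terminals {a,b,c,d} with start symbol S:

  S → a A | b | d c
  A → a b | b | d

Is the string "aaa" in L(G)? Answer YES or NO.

CNF form of G:
  S -> T0 A | T2 T3 | b
  A -> T0 T1 | b | d
  T0 -> a
  T1 -> b
  T2 -> d
  T3 -> c

Fill CYK table bottom-up:
  cell(0,0) a: {T0}  orig:{}
  cell(1,1) a: {T0}  orig:{}
  cell(2,2) a: {T0}  orig:{}
  cell(0,1) aa: ∅
  cell(1,2) aa: ∅
  cell(0,2) aaa: ∅

S ∉ T[0,2] ⇒ NO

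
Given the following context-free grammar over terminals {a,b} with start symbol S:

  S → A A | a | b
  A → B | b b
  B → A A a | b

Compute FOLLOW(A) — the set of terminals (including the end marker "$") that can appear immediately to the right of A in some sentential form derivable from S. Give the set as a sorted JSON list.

FIRST iteration:
pass 1:
  A via A→b b: +{b}
  B via B→A A a: +{b}
  S via S→A A: +{b}
  S via S→a: +{a}
  FIRST[S]={a,b}  FIRST[A]={b}  FIRST[B]={b}
pass 2: — fixpoint
  FIRST[S]={a,b}  FIRST[A]={b}  FIRST[B]={b}

FOLLOW iteration:
initialize: $ ∈ FOLLOW(S)
pass 1:
  B→A A a: FOLLOW(A) ⊇ FIRST(A) = {b}; new: +{b}
  B→A A a: FOLLOW(A) ⊇ FIRST(a) = {a}; new: +{a}
  S→A A: FOLLOW(A) ⊇ FOLLOW(S) ⊇ {$}; new: +{$}
  FOLLOW(S)={$}  FOLLOW(A)={$,a,b}  FOLLOW(B)={}
pass 2:
  A→B: FOLLOW(B) ⊇ FOLLOW(A) ⊇ {$,a,b}; new: +{$,a,b}
  FOLLOW(S)={$}  FOLLOW(A)={$,a,b}  FOLLOW(B)={$,a,b}
pass 3: (stable)
  FOLLOW(S)={$}  FOLLOW(A)={$,a,b}  FOLLOW(B)={$,a,b}

FOLLOW(A) = ["$", "a", "b"]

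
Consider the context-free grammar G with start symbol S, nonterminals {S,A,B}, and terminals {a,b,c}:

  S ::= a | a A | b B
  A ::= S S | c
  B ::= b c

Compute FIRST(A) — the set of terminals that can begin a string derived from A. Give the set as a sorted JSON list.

Compute FIRST by fixpoint:
[1]
  A via A→c: +{c}
  B via B→b c: +{b}
  S via S→a: +{a}
  S via S→b B: +{b}
  FIRST(S)={a,b}  FIRST(A)={c}  FIRST(B)={b}
[2]
  A via A→S S: +{a,b}
  FIRST(S)={a,b}  FIRST(A)={a,b,c}  FIRST(B)={b}
[3] — fixpoint
  FIRST(S)={a,b}  FIRST(A)={a,b,c}  FIRST(B)={b}

FIRST(A) = ["a", "b", "c"]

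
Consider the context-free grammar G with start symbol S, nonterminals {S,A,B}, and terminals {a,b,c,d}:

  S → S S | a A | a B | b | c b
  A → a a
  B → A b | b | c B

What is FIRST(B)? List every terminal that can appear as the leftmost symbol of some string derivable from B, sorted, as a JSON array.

FIRST iteration:
[1]
  A via A→a a: +{a}
  B via B→A b: +{a}
  B via B→b: +{b}
  B via B→c B: +{c}
  S via S→a A: +{a}
  S via S→b: +{b}
  S via S→c b: +{c}
  S: {a,b,c}  A: {a}  B: {a,b,c}
[2] (no change)
  S: {a,b,c}  A: {a}  B: {a,b,c}

FIRST(B) = ["a", "b", "c"]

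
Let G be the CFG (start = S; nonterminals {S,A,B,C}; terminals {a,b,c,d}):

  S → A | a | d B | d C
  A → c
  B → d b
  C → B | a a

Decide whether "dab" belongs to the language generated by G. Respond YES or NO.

CNF form of G:
  S -> T0 B | T0 C | a | c
  A -> c
  B -> T0 T1
  C -> T0 T1 | T2 T2
  T0 -> d
  T1 -> b
  T2 -> a

Fill CYK table bottom-up:
  [0..0]={T0}  "d"  orig:{}
  [1..1]={S,T2}  "a"  orig:{S}
  [2..2]={T1}  "b"  orig:{}
  [0..1]=∅  "da"
  [1..2]=∅  "ab"
  [0..2]=∅  "dab"

S ∉ T[0,2] ⇒ NO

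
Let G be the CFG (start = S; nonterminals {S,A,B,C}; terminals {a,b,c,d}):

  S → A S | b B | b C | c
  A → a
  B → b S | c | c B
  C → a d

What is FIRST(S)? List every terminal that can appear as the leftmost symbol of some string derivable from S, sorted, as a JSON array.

FIRST sets, iterate to fixpoint:
iter 1:
  A via A→a: +{a}
  B via B→b S: +{b}
  B via B→c: +{c}
  C via C→a d: +{a}
  S via S→A S: +{a}
  S via S→b B: +{b}
  S via S→c: +{c}
  FIRST(S)={a,b,c}  FIRST(A)={a}  FIRST(B)={b,c}  FIRST(C)={a}
iter 2: (no change)
  FIRST(S)={a,b,c}  FIRST(A)={a}  FIRST(B)={b,c}  FIRST(C)={a}

FIRST(S) = ["a", "b", "c"]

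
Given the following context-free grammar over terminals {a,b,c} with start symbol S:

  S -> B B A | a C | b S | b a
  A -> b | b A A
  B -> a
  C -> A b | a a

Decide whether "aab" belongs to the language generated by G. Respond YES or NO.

Convert to CNF:
  S -> B X3 | T0 S | T0 T1 | T1 C
  A -> T0 X2 | b
  B -> a
  C -> A T0 | T1 T1
  T0 -> b
  T1 -> a
  X2 -> A A
  X3 -> B A

CYK fill:
  cell(0,0) a: {B,T1}  orig:{B}
  cell(1,1) a: {B,T1}  orig:{B}
  cell(2,2) b: {A,T0}  orig:{A}
  cell(0,1) aa: {C}
  cell(1,2) ab: {X3}  orig:{}
  cell(0,2) aab: {S}

S ∈ T[0,2] ⇒ YES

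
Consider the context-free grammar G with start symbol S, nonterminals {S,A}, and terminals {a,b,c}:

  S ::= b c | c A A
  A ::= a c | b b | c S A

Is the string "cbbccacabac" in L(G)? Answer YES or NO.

CNF form of G:
  S -> T1 X4 | T2 T1
  A -> T0 T1 | T1 X3 | T2 T2
  T0 -> a
  T1 -> c
  T2 -> b
  X3 -> S A
  X4 -> A A

CYK table (by increasing span):
  cell(0,0) c: {T1}  orig:{}
  cell(1,1) b: {T2}  orig:{}
  cell(2,2) b: {T2}  orig:{}
  cell(3,3) c: {T1}  orig:{}
  cell(4,4) c: {T1}  orig:{}
  cell(5,5) a: {T0}  orig:{}
  cell(6,6) c: {T1}  orig:{}
  cell(7,7) a: {T0}  orig:{}
  cell(8,8) b: {T2}  orig:{}
  cell(9,9) a: {T0}  orig:{}
  cell(10,10) c: {T1}  orig:{}
  cell(0,1) cb: ∅
  cell(1,2) bb: {A}
  cell(2,3) bc: {S}
  cell(3,4) cc: ∅
  cell(4,5) ca: ∅
  cell(5,6) ac: {A}
  cell(6,7) ca: ∅
  cell(7,8) ab: ∅
  cell(8,9) ba: ∅
  cell(9,10) ac: {A}
  cell(0,2) cbb: ∅
  cell(1,3) bbc: ∅
  cell(2,4) bcc: ∅
  cell(3,5) cca: ∅
  cell(4,6) cac: ∅
  cell(5,7) aca: ∅
  cell(6,8) cab: ∅
  cell(7,9) aba: ∅
  cell(8,10) bac: ∅
  cell(0,3) cbbc: ∅
  cell(1,4) bbcc: ∅
  cell(2,5) bcca: ∅
  cell(3,6) ccac: ∅
  cell(4,7) caca: ∅
  cell(5,8) acab: ∅
  cell(6,9) caba: ∅
  cell(7,10) abac: ∅
  cell(0,4) cbbcc: ∅
  cell(1,5) bbcca: ∅
  cell(2,6) bccac: ∅
  cell(3,7) ccaca: ∅
  cell(4,8) cacab: ∅
  cell(5,9) acaba: ∅
  cell(6,10) cabac: ∅
  cell(0,5) cbbcca: ∅
  cell(1,6) bbccac: ∅
  cell(2,7) bccaca: ∅
  cell(3,8) ccacab: ∅
  cell(4,9) cacaba: ∅
  cell(5,10) acabac: ∅
  cell(0,6) cbbccac: ∅
  cell(1,7) bbccaca: ∅
  cell(2,8) bccacab: ∅
  cell(3,9) ccacaba: ∅
  cell(4,10) cacabac: ∅
  cell(0,7) cbbccaca: ∅
  cell(1,8) bbccacab: ∅
  cell(2,9) bccacaba: ∅
  cell(3,10) ccacabac: ∅
  cell(0,8) cbbccacab: ∅
  cell(1,9) bbccacaba: ∅
  cell(2,10) bccacabac: ∅
  cell(0,9) cbbccacaba: ∅
  cell(1,10) bbccacabac: ∅
  cell(0,10) cbbccacabac: ∅

S ∉ T[0,10] ⇒ NO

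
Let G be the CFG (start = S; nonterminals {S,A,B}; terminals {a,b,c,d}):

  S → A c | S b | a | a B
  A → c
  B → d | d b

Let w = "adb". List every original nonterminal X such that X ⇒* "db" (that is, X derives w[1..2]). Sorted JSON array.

CNF form of G:
  S -> A T2 | S T1 | T3 B | a
  A -> c
  B -> T0 T1 | d
  T0 -> d
  T1 -> b
  T2 -> c
  T3 -> a

CYK table (by increasing span), restricted to cells inside w[1..2]:
  T[1,1] 'd' = {B,T0}  orig:{B}
  T[2,2] 'b' = {T1}  orig:{}
  T[1,2] 'db' = {B}

Original NTs in T[1,2] deriving "db": ["B"]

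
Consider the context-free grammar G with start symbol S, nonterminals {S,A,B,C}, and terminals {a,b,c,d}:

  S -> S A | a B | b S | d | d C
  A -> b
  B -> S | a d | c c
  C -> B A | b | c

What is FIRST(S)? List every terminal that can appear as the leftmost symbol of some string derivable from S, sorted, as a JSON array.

FIRST iteration:
[1]
  A via A→b: +{b}
  B via B→a d: +{a}
  B via B→c c: +{c}
  C via C→B A: +{a,c}
  C via C→b: +{b}
  S via S→a B: +{a}
  S via S→b S: +{b}
  S via S→d: +{d}
  FIRST[S]={a,b,d}  FIRST[A]={b}  FIRST[B]={a,c}  FIRST[C]={a,b,c}
[2]
  B via B→S: +{b,d}
  C via C→B A: +{d}
  FIRST[S]={a,b,d}  FIRST[A]={b}  FIRST[B]={a,b,c,d}  FIRST[C]={a,b,c,d}
[3] — fixpoint
  FIRST[S]={a,b,d}  FIRST[A]={b}  FIRST[B]={a,b,c,d}  FIRST[C]={a,b,c,d}

FIRST(S) = ["a", "b", "d"]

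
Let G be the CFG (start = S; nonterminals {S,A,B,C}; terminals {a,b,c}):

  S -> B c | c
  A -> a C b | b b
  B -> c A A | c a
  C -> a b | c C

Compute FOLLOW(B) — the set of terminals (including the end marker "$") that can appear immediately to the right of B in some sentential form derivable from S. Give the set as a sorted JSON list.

FIRST iteration:
pass 1:
  A via A→a C b: +{a}
  A via A→b b: +{b}
  B via B→c A A: +{c}
  C via C→a b: +{a}
  C via C→c C: +{c}
  S via S→B c: +{c}
  FIRST(S)={c}  FIRST(A)={a,b}  FIRST(B)={c}  FIRST(C)={a,c}
pass 2: (stable)
  FIRST(S)={c}  FIRST(A)={a,b}  FIRST(B)={c}  FIRST(C)={a,c}

Compute FOLLOW by fixpoint:
initialize: $ ∈ FOLLOW(S)
pass 1:
  A→a C b: FOLLOW(C) ⊇ FIRST(b) = {b}; new: +{b}
  B→c A A: FOLLOW(A) ⊇ FIRST(A) = {a,b}; new: +{a,b}
  S→B c: FOLLOW(B) ⊇ FIRST(c) = {c}; new: +{c}
  S: {$}  A: {a,b}  B: {c}  C: {b}
pass 2:
  B→c A A: FOLLOW(A) ⊇ FOLLOW(B) ⊇ {c}; new: +{c}
  S: {$}  A: {a,b,c}  B: {c}  C: {b}
pass 3: — fixpoint
  S: {$}  A: {a,b,c}  B: {c}  C: {b}

FOLLOW(B) = ["c"]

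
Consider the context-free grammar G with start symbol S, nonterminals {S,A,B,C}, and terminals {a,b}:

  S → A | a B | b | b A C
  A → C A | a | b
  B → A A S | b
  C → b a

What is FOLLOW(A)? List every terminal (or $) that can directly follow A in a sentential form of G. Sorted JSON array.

Compute FIRST by fixpoint:
round 1:
  A via A→a: +{a}
  A via A→b: +{b}
  B via B→A A S: +{a,b}
  C via C→b a: +{b}
  S via S→A: +{a,b}
  FIRST[S]={a,b}  FIRST[A]={a,b}  FIRST[B]={a,b}  FIRST[C]={b}
round 2: — fixpoint
  FIRST[S]={a,b}  FIRST[A]={a,b}  FIRST[B]={a,b}  FIRST[C]={b}

Compute FOLLOW by fixpoint:
initialize: $ ∈ FOLLOW(S)
pass 1:
  A→C A: FOLLOW(C) ⊇ FIRST(A) = {a,b}; new: +{a,b}
  B→A A S: FOLLOW(A) ⊇ FIRST(A) = {a,b}; new: +{a,b}
  S→A: FOLLOW(A) ⊇ FOLLOW(S) ⊇ {$}; new: +{$}
  S→a B: FOLLOW(B) ⊇ FOLLOW(S) ⊇ {$}; new: +{$}
  S→b A C: FOLLOW(C) ⊇ FOLLOW(S) ⊇ {$}; new: +{$}
  FOLLOW[S]={$}  FOLLOW[A]={$,a,b}  FOLLOW[B]={$}  FOLLOW[C]={$,a,b}
pass 2: done
  FOLLOW[S]={$}  FOLLOW[A]={$,a,b}  FOLLOW[B]={$}  FOLLOW[C]={$,a,b}

FOLLOW(A) = ["$", "a", "b"]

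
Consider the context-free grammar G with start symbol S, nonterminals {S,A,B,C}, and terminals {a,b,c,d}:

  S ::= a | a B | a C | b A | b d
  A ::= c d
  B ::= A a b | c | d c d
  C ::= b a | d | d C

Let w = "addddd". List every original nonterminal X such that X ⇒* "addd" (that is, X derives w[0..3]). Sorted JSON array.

CNF form of G:
  S -> T2 B | T2 C | T3 A | T3 T1 | a
  A -> T0 T1
  B -> A X4 | T1 X5 | c
  C -> T1 C | T3 T2 | d
  T0 -> c
  T1 -> d
  T2 -> a
  T3 -> b
  X4 -> T2 T3
  X5 -> T0 T1

Fill CYK table bottom-up (cells [i..j] with 0 ≤ i ≤ j ≤ 3 only):
  cell(0,0) a: {S,T2}  orig:{S}
  cell(1,1) d: {C,T1}  orig:{C}
  cell(2,2) d: {C,T1}  orig:{C}
  cell(3,3) d: {C,T1}  orig:{C}
  cell(0,1) ad: {S}
  cell(1,2) dd: {C}
  cell(2,3) dd: {C}
  cell(0,2) add: {S}
  cell(1,3) ddd: {C}
  cell(0,3) addd: {S}

Original NTs in T[0,3] deriving "addd": ["S"]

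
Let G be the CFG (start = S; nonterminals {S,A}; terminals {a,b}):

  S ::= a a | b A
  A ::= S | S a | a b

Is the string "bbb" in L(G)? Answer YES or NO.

Convert to CNF:
  S -> T0 T0 | T1 A
  A -> S T0 | T0 T0 | T0 T1 | T1 A
  T0 -> a
  T1 -> b

CYK fill:
  T[0,0] 'b' = {T1}  orig:{}
  T[1,1] 'b' = {T1}  orig:{}
  T[2,2] 'b' = {T1}  orig:{}
  T[0,1] 'bb' = ∅
  T[1,2] 'bb' = ∅
  T[0,2] 'bbb' = ∅

S ∉ T[0,2] ⇒ NO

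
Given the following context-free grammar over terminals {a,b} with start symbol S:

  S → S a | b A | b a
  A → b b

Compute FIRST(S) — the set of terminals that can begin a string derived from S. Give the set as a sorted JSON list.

FIRST iteration:
pass 1:
  A via A→b b: +{b}
  S via S→b A: +{b}
  FIRST[S]={b}  FIRST[A]={b}
pass 2: (no change)
  FIRST[S]={b}  FIRST[A]={b}

FIRST(S) = ["b"]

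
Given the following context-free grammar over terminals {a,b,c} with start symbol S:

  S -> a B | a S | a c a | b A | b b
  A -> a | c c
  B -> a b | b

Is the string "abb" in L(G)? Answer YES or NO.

CNF form of G:
  S -> T1 B | T1 S | T1 X3 | T2 A | T2 T2
  A -> T0 T0 | a
  B -> T1 T2 | b
  T0 -> c
  T1 -> a
  T2 -> b
  X3 -> T0 T1

CYK table (by increasing span):
  [0..0]={A,T1}  "a"  orig:{A}
  [1..1]={B,T2}  "b"  orig:{B}
  [2..2]={B,T2}  "b"  orig:{B}
  [0..1]={B,S}  "ab"
  [1..2]={S}  "bb"
  [0..2]={S}  "abb"

S ∈ T[0,2] ⇒ YES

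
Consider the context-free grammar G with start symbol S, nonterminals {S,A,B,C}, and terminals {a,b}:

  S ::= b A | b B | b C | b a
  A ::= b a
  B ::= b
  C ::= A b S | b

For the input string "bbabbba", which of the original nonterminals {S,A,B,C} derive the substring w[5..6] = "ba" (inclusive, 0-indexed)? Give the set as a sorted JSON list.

Convert to CNF:
  S -> T0 A | T0 B | T0 C | T0 T1
  A -> T0 T1
  B -> b
  C -> A X2 | b
  T0 -> b
  T1 -> a
  X2 -> T0 S

Fill CYK table bottom-up, restricted to cells inside w[5..6]:
  cell(5,5) b: {B,C,T0}  orig:{B,C}
  cell(6,6) a: {T1}  orig:{}
  cell(5,6) ba: {A,S}

Original NTs in T[5,6] deriving "ba": ["A", "S"]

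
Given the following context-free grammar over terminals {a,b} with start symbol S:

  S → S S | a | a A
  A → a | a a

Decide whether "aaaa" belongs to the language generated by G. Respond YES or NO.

CNF form of G:
  S -> S S | T0 A | a
  A -> T0 T0 | a
  T0 -> a

Fill CYK table bottom-up:
  T[0,0] 'a' = {A,S,T0}  orig:{A,S}
  T[1,1] 'a' = {A,S,T0}  orig:{A,S}
  T[2,2] 'a' = {A,S,T0}  orig:{A,S}
  T[3,3] 'a' = {A,S,T0}  orig:{A,S}
  T[0,1] 'aa' = {A,S}
  T[1,2] 'aa' = {A,S}
  T[2,3] 'aa' = {A,S}
  T[0,2] 'aaa' = {S}
  T[1,3] 'aaa' = {S}
  T[0,3] 'aaaa' = {S}

S ∈ T[0,3] ⇒ YES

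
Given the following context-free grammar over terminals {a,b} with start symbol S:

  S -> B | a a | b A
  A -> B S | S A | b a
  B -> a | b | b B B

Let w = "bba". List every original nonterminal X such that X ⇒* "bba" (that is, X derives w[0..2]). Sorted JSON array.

Convert to CNF:
  S -> T0 A | T0 X3 | T1 T1 | a | b
  A -> B S | S A | T0 T1
  B -> T0 X2 | a | b
  T0 -> b
  T1 -> a
  X2 -> B B
  X3 -> B B

CYK fill (cells [i..j] with 0 ≤ i ≤ j ≤ 2 only):
  [0..0]={B,S,T0}  "b"  orig:{B,S}
  [1..1]={B,S,T0}  "b"  orig:{B,S}
  [2..2]={B,S,T1}  "a"  orig:{B,S}
  [0..1]={A,X2,X3}  "bb"  orig:{A}
  [1..2]={A,X2,X3}  "ba"  orig:{A}
  [0..2]={A,B,S}  "bba"

Original NTs in T[0,2] deriving "bba": ["A", "B", "S"]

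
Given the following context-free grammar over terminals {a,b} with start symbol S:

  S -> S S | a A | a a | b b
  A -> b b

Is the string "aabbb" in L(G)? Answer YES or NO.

Convert to CNF:
  S -> S S | T0 T0 | T1 A | T1 T1
  A -> T0 T0
  T0 -> b
  T1 -> a

CYK fill:
  [0..0]={T1}  "a"  orig:{}
  [1..1]={T1}  "a"  orig:{}
  [2..2]={T0}  "b"  orig:{}
  [3..3]={T0}  "b"  orig:{}
  [4..4]={T0}  "b"  orig:{}
  [0..1]={S}  "aa"
  [1..2]=∅  "ab"
  [2..3]={A,S}  "bb"
  [3..4]={A,S}  "bb"
  [0..2]=∅  "aab"
  [1..3]={S}  "abb"
  [2..4]=∅  "bbb"
  [0..3]={S}  "aabb"
  [1..4]=∅  "abbb"
  [0..4]=∅  "aabbb"

S ∉ T[0,4] ⇒ NO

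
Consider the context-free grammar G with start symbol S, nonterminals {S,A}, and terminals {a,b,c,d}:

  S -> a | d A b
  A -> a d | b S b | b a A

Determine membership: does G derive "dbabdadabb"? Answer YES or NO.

Convert to CNF:
  S -> T1 X5 | a
  A -> T0 T1 | T2 X3 | T2 X4
  T0 -> a
  T1 -> d
  T2 -> b
  X3 -> S T2
  X4 -> T0 A
  X5 -> A T2

CYK fill:
  cell(0,0) d: {T1}  orig:{}
  cell(1,1) b: {T2}  orig:{}
  cell(2,2) a: {S,T0}  orig:{S}
  cell(3,3) b: {T2}  orig:{}
  cell(4,4) d: {T1}  orig:{}
  cell(5,5) a: {S,T0}  orig:{S}
  cell(6,6) d: {T1}  orig:{}
  cell(7,7) a: {S,T0}  orig:{S}
  cell(8,8) b: {T2}  orig:{}
  cell(9,9) b: {T2}  orig:{}
  cell(0,1) db: ∅
  cell(1,2) ba: ∅
  cell(2,3) ab: {X3}  orig:{}
  cell(3,4) bd: ∅
  cell(4,5) da: ∅
  cell(5,6) ad: {A}
  cell(6,7) da: ∅
  cell(7,8) ab: {X3}  orig:{}
  cell(8,9) bb: ∅
  cell(0,2) dba: ∅
  cell(1,3) bab: {A}
  cell(2,4) abd: ∅
  cell(3,5) bda: ∅
  cell(4,6) dad: ∅
  cell(5,7) ada: ∅
  cell(6,8) dab: ∅
  cell(7,9) abb: ∅
  cell(0,3) dbab: ∅
  cell(1,4) babd: ∅
  cell(2,5) abda: ∅
  cell(3,6) bdad: ∅
  cell(4,7) dada: ∅
  cell(5,8) adab: ∅
  cell(6,9) dabb: ∅
  cell(0,4) dbabd: ∅
  cell(1,5) babda: ∅
  cell(2,6) abdad: ∅
  cell(3,7) bdada: ∅
  cell(4,8) dadab: ∅
  cell(5,9) adabb: ∅
  cell(0,5) dbabda: ∅
  cell(1,6) babdad: ∅
  cell(2,7) abdada: ∅
  cell(3,8) bdadab: ∅
  cell(4,9) dadabb: ∅
  cell(0,6) dbabdad: ∅
  cell(1,7) babdada: ∅
  cell(2,8) abdadab: ∅
  cell(3,9) bdadabb: ∅
  cell(0,7) dbabdada: ∅
  cell(1,8) babdadab: ∅
  cell(2,9) abdadabb: ∅
  cell(0,8) dbabdadab: ∅
  cell(1,9) babdadabb: ∅
  cell(0,9) dbabdadabb: ∅

S ∉ T[0,9] ⇒ NO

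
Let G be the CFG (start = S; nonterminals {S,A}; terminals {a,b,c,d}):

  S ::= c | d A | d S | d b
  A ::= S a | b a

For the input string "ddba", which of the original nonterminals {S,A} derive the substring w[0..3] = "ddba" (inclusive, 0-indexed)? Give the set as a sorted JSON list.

Convert to CNF:
  S -> T2 A | T2 S | T2 T1 | c
  A -> S T0 | T1 T0
  T0 -> a
  T1 -> b
  T2 -> d

CYK table (by increasing span) — only the sub-triangle for w[0..3]:
  [0..0]={T2}  "d"  orig:{}
  [1..1]={T2}  "d"  orig:{}
  [2..2]={T1}  "b"  orig:{}
  [3..3]={T0}  "a"  orig:{}
  [0..1]=∅  "dd"
  [1..2]={S}  "db"
  [2..3]={A}  "ba"
  [0..2]={S}  "ddb"
  [1..3]={A,S}  "dba"
  [0..3]={A,S}  "ddba"

Original NTs in T[0,3] deriving "ddba": ["A", "S"]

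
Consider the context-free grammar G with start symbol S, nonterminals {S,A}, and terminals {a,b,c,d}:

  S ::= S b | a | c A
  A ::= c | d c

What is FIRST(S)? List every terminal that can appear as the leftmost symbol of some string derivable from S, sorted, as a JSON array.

Compute FIRST by fixpoint:
round 1:
  A via A→c: +{c}
  A via A→d c: +{d}
  S via S→a: +{a}
  S via S→c A: +{c}
  FIRST[S]={a,c}  FIRST[A]={c,d}
round 2: (stable)
  FIRST[S]={a,c}  FIRST[A]={c,d}

FIRST(S) = ["a", "c"]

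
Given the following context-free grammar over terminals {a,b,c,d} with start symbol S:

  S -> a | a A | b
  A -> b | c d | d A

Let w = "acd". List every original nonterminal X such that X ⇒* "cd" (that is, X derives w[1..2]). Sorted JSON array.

Convert to CNF:
  S -> T2 A | a | b
  A -> T0 T1 | T1 A | b
  T0 -> c
  T1 -> d
  T2 -> a

CYK table (by increasing span), restricted to cells inside w[1..2]:
  cell(1,1) c: {T0}  orig:{}
  cell(2,2) d: {T1}  orig:{}
  cell(1,2) cd: {A}

Original NTs in T[1,2] deriving "cd": ["A"]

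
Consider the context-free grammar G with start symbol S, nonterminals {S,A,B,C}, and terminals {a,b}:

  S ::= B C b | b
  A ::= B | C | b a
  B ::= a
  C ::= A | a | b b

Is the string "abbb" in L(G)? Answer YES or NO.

CNF form of G:
  S -> B X2 | b
  A -> T0 T0 | T0 T1 | a
  B -> a
  C -> T0 T0 | T0 T1 | a
  T0 -> b
  T1 -> a
  X2 -> C T0

Fill CYK table bottom-up:
  [0..0]={A,B,C,T1}  "a"  orig:{A,B,C}
  [1..1]={S,T0}  "b"  orig:{S}
  [2..2]={S,T0}  "b"  orig:{S}
  [3..3]={S,T0}  "b"  orig:{S}
  [0..1]={X2}  "ab"  orig:{}
  [1..2]={A,C}  "bb"
  [2..3]={A,C}  "bb"
  [0..2]=∅  "abb"
  [1..3]={X2}  "bbb"  orig:{}
  [0..3]={S}  "abbb"

S ∈ T[0,3] ⇒ YES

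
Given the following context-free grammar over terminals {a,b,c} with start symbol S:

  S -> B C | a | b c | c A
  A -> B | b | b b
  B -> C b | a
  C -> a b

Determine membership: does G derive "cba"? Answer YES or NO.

Convert to CNF:
  S -> B C | T0 T2 | T2 A | a
  A -> C T0 | T0 T0 | a | b
  B -> C T0 | a
  C -> T1 T0
  T0 -> b
  T1 -> a
  T2 -> c

CYK table (by increasing span):
  [0..0]={T2}  "c"  orig:{}
  [1..1]={A,T0}  "b"  orig:{A}
  [2..2]={A,B,S,T1}  "a"  orig:{A,B,S}
  [0..1]={S}  "cb"
  [1..2]=∅  "ba"
  [0..2]=∅  "cba"

S ∉ T[0,2] ⇒ NO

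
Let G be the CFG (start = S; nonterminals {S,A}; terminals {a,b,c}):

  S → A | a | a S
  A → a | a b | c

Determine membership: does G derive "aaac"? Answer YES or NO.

CNF form of G:
  S -> T0 S | T0 T1 | a | c
  A -> T0 T1 | a | c
  T0 -> a
  T1 -> b

Fill CYK table bottom-up:
  cell(0,0) a: {A,S,T0}  orig:{A,S}
  cell(1,1) a: {A,S,T0}  orig:{A,S}
  cell(2,2) a: {A,S,T0}  orig:{A,S}
  cell(3,3) c: {A,S}
  cell(0,1) aa: {S}
  cell(1,2) aa: {S}
  cell(2,3) ac: {S}
  cell(0,2) aaa: {S}
  cell(1,3) aac: {S}
  cell(0,3) aaac: {S}

S ∈ T[0,3] ⇒ YES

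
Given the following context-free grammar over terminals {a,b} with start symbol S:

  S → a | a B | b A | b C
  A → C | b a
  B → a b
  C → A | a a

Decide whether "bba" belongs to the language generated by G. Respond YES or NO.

CNF form of G:
  S -> T0 B | T1 A | T1 C | a
  A -> T0 T0 | T1 T0
  B -> T0 T1
  C -> T0 T0 | T1 T0
  T0 -> a
  T1 -> b

CYK fill:
  T[0,0] 'b' = {T1}  orig:{}
  T[1,1] 'b' = {T1}  orig:{}
  T[2,2] 'a' = {S,T0}  orig:{S}
  T[0,1] 'bb' = ∅
  T[1,2] 'ba' = {A,C}
  T[0,2] 'bba' = {S}

S ∈ T[0,2] ⇒ YES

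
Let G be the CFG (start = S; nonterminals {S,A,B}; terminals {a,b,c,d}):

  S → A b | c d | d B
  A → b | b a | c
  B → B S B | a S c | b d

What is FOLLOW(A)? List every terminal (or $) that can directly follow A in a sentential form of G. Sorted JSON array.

FIRST iteration:
[1]
  A via A→b: +{b}
  A via A→c: +{c}
  B via B→a S c: +{a}
  B via B→b d: +{b}
  S via S→A b: +{b,c}
  S via S→d B: +{d}
  FIRST(S)={b,c,d}  FIRST(A)={b,c}  FIRST(B)={a,b}
[2] (stable)
  FIRST(S)={b,c,d}  FIRST(A)={b,c}  FIRST(B)={a,b}

FOLLOW sets:
FOLLOW(S) := {$}
round 1:
  B→B S B: FOLLOW(B) ⊇ FIRST(S) = {b,c,d}; new: +{b,c,d}
  B→B S B: FOLLOW(S) ⊇ FIRST(B) = {a,b}; new: +{a,b}
  B→a S c: FOLLOW(S) ⊇ FIRST(c) = {c}; new: +{c}
  S→A b: FOLLOW(A) ⊇ FIRST(b) = {b}; new: +{b}
  S→d B: FOLLOW(B) ⊇ FOLLOW(S) ⊇ {$,a,b,c}; new: +{$,a}
  FOLLOW(S)={$,a,b,c}  FOLLOW(A)={b}  FOLLOW(B)={$,a,b,c,d}
round 2: (stable)
  FOLLOW(S)={$,a,b,c}  FOLLOW(A)={b}  FOLLOW(B)={$,a,b,c,d}

FOLLOW(A) = ["b"]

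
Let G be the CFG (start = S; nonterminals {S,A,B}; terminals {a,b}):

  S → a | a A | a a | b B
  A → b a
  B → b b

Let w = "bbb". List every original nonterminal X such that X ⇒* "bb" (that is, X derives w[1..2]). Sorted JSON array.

Convert to CNF:
  S -> T0 B | T1 A | T1 T1 | a
  A -> T0 T1
  B -> T0 T0
  T0 -> b
  T1 -> a

Fill CYK table bottom-up (cells [i..j] with 1 ≤ i ≤ j ≤ 2 only):
  [1..1]={T0}  "b"  orig:{}
  [2..2]={T0}  "b"  orig:{}
  [1..2]={B}  "bb"

Original NTs in T[1,2] deriving "bb": ["B"]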